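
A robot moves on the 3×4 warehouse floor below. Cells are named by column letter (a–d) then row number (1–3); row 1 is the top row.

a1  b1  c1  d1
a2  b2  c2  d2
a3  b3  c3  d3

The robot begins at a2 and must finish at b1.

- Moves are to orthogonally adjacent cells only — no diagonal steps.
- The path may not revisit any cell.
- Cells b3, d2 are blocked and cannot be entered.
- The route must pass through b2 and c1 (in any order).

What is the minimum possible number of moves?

4

Any route passes through b2 and c1 in some order between a2 and b1. Summing Manhattan distances along each leg and taking the cheapest ordering (a2 → b2 → c1 → b1) gives a lower bound of 1 + 2 + 1 = 4 moves.
A route of 4 moves achieves this: a2 → b2 → c2 → c1 → b1.
Since 4 matches the lower bound, it is optimal.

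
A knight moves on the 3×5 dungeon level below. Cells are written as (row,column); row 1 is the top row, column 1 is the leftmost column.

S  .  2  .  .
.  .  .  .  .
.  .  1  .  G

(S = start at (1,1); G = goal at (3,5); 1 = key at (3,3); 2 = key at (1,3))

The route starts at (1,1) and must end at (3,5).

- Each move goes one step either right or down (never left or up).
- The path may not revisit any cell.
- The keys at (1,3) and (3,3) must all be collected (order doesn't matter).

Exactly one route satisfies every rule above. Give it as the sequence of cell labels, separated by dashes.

(1,1) - (1,2) - (1,3) - (2,3) - (3,3) - (3,4) - (3,5)

Moves only go right or down, so the column and row indices never decrease.
Route from (1,1): right 2 to (1,3), down 2 to (3,3), right 2 to (3,5) — 6 moves in all.
Check: all required cells visited.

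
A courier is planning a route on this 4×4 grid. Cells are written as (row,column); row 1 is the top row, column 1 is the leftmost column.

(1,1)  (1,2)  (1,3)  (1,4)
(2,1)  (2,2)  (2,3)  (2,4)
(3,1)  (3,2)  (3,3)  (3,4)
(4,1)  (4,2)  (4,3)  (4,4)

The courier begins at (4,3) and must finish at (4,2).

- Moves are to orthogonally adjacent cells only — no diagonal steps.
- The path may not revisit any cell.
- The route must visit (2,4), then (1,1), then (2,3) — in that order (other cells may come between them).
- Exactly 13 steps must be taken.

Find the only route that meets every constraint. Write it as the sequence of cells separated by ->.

The waypoints must appear in the order (2,4), (1,1), (2,3), with no cell reused.
Route from (4,3): right to (4,4), 3× up (reaching (1,4)), 3× left (reaching (1,1)), down to (2,1), 2× right (reaching (2,3)), down to (3,3), left to (3,2), down to (4,2) — 13 moves in all.
Check: order respected ((2,4) at step 3, (1,1) at step 7, (2,3) at step 10); 13 moves as required.

(4,3) -> (4,4) -> (3,4) -> (2,4) -> (1,4) -> (1,3) -> (1,2) -> (1,1) -> (2,1) -> (2,2) -> (2,3) -> (3,3) -> (3,2) -> (4,2)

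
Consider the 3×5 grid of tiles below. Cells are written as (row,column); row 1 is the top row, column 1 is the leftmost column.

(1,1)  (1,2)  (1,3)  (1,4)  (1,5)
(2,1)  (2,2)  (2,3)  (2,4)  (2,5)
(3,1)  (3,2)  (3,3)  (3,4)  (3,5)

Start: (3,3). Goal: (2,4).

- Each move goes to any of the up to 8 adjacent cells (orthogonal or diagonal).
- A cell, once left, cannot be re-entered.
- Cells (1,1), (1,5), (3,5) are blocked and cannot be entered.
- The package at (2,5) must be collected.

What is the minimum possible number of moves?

Any route passes through (2,5) somewhere between (3,3) and (2,4). Summing Chebyshev distances along the two legs ((3,3) → (2,5) → (2,4)) gives a lower bound of 2 + 1 = 3 moves.
A route of 3 moves achieves this: (3,3) → (3,4) → (2,5) → (2,4).
Since 3 matches the lower bound, it is optimal.

3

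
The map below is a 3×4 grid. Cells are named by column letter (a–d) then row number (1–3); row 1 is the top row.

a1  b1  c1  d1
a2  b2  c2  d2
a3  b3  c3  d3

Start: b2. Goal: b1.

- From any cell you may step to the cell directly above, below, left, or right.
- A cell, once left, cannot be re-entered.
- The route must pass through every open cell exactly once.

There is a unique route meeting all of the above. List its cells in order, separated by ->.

b2 -> c2 -> c1 -> d1 -> d2 -> d3 -> c3 -> b3 -> a3 -> a2 -> a1 -> b1

Need to visit all 12 open cells exactly once, starting at b2 and ending at b1.
Route from b2: right to c2, up to c1, right to d1, 2× down (reaching d3), 3× left (reaching a3), 2× up (reaching a1), right to b1 — 11 moves in all.
Check: all 12 open cells covered.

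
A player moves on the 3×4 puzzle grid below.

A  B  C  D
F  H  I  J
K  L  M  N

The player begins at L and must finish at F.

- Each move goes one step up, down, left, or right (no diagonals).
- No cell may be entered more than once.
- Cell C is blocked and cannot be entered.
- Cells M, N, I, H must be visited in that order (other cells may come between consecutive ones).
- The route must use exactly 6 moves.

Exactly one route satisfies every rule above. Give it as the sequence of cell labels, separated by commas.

L, M, N, J, I, H, F

The waypoints must appear in the order M, N, I, H, with no cell reused.
Route from L: 2× right (reaching N), up to J, 3× left (reaching F) — 6 moves in all.
Check: order respected (M at step 1, N at step 2, I at step 4, H at step 5); 6 moves as required.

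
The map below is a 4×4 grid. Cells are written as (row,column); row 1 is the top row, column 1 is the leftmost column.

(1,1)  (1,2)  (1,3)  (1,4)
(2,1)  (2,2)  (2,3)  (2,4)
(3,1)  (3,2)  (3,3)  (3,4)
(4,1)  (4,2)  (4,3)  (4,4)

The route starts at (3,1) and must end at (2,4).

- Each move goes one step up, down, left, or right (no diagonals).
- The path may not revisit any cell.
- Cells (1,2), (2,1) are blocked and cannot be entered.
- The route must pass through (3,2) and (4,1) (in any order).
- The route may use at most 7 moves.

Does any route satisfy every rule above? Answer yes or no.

yes

One route that works: (3,1) → (4,1) → (4,2) → (3,2) → (2,2) → (2,3) → (2,4).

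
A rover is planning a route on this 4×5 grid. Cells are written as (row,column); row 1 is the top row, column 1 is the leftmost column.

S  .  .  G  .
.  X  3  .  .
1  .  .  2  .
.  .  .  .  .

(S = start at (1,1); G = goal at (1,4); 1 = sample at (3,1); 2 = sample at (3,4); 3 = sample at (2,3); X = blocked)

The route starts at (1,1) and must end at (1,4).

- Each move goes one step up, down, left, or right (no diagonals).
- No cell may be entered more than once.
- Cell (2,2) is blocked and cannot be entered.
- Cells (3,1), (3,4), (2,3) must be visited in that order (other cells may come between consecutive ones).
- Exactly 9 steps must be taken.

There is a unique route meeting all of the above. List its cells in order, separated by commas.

(1,1), (2,1), (3,1), (3,2), (3,3), (3,4), (2,4), (2,3), (1,3), (1,4)

The waypoints must appear in the order (3,1), (3,4), (2,3), with no cell reused.
Route from (1,1): 2× down (reaching (3,1)), 3× right (reaching (3,4)), up to (2,4), left to (2,3), up to (1,3), right to (1,4) — 9 moves in all.
Check: order respected (1 at step 2, 2 at step 5, 3 at step 7); 9 moves as required.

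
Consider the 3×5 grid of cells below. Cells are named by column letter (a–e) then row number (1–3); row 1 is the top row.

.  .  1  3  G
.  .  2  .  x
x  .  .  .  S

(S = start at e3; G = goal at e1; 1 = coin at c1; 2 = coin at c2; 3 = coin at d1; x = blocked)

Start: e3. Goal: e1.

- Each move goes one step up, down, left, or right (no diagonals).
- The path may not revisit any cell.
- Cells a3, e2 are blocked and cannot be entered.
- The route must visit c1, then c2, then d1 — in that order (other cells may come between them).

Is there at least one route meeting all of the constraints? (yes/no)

One route that works: e3 → d3 → c3 → b3 → b2 → b1 → c1 → c2 → d2 → d1 → e1.

yes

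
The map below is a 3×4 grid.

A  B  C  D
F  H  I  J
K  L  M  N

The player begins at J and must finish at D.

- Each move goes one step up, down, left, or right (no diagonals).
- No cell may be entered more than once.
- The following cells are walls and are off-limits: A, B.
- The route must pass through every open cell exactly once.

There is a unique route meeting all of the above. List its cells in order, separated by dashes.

Need to visit all 10 open cells exactly once, starting at J and ending at D.
Cell N has only two open neighbours (J and M), so the path must pass straight through it: one of those is the cell it's entered from and the other is where it exits.
Route from J: down 1 to N, left 3 to K, up 1 to F, right 2 to I, up 1 to C, right 1 to D — 9 moves in all.
Check: all 10 open cells covered.

J - N - M - L - K - F - H - I - C - D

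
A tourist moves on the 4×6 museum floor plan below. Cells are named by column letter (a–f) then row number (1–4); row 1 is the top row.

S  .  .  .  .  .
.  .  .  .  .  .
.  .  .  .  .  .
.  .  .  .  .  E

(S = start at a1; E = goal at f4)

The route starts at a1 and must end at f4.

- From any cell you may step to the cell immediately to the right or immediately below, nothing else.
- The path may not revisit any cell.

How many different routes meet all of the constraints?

56

A right/down-only route from a1 to f4 makes exactly 3 down-moves and 5 right-moves in some order.
With no other constraints that would be C(8,3) = 56 routes.
That gives 56 routes.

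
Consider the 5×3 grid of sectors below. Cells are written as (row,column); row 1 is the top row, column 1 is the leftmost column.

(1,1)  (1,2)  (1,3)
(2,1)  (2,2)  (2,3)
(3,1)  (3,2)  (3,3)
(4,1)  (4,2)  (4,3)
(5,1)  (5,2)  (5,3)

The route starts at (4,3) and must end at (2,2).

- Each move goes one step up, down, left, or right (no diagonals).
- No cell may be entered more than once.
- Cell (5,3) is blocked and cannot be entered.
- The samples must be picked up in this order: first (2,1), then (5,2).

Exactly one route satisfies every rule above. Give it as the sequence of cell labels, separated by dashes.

(4,3) - (3,3) - (2,3) - (1,3) - (1,2) - (1,1) - (2,1) - (3,1) - (4,1) - (5,1) - (5,2) - (4,2) - (3,2) - (2,2)

The waypoints must appear in the order (2,1), (5,2), with no cell reused.
Route from (4,3): 3× up (reaching (1,3)), 2× left (reaching (1,1)), 4× down (reaching (5,1)), right to (5,2), 3× up (reaching (2,2)) — 13 moves in all.
Check: order respected ((2,1) at step 6, (5,2) at step 10).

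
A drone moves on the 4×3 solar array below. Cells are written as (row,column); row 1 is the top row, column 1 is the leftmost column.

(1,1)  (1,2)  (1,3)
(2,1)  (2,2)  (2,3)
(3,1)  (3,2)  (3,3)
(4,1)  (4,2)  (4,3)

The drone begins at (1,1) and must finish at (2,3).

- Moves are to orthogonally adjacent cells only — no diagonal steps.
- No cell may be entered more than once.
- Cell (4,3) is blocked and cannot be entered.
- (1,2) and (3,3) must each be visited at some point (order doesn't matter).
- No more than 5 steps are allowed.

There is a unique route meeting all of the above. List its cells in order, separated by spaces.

(1,1) (1,2) (2,2) (3,2) (3,3) (2,3)

The 5-move cap with required stops at (1,2), (3,3) leaves no slack for detours.
Route from (1,1): right to (1,2), 2× down (reaching (3,2)), right to (3,3), up to (2,3) — 5 moves in all.
Check: all required cells visited; 5 ≤ 5 moves.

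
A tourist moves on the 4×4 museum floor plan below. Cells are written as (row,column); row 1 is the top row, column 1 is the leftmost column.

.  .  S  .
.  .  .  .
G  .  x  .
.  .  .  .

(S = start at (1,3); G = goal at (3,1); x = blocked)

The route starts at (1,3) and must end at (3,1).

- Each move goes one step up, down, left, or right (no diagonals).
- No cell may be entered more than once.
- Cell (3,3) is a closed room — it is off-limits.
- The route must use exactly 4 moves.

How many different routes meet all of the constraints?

5

Need simple routes of exactly 4 moves from (1,3) to (3,1) (Manhattan distance 4, so 0 moves are spent on a detour and 0 undoing it).
Enumerating: (1,3) (2,3) (2,2) (3,2) (3,1) | (1,3) (2,3) (2,2) (2,1) (3,1) | (1,3) (1,2) (2,2) (3,2) (3,1) | (1,3) (1,2) (2,2) (2,1) (3,1) | (1,3) (1,2) (1,1) (2,1) (3,1).
That gives 5 routes.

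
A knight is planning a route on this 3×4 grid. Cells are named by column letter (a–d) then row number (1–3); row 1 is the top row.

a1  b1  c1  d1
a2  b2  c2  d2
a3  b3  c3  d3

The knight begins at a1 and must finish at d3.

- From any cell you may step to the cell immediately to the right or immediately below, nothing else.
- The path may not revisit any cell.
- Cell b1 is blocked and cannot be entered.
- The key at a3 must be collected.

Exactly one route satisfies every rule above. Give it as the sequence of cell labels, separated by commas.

Moves only go right or down, so the column and row indices never decrease.
Route from a1: down 2 to a3, right 3 to d3 — 5 moves in all.
Check: all required cells visited.

a1, a2, a3, b3, c3, d3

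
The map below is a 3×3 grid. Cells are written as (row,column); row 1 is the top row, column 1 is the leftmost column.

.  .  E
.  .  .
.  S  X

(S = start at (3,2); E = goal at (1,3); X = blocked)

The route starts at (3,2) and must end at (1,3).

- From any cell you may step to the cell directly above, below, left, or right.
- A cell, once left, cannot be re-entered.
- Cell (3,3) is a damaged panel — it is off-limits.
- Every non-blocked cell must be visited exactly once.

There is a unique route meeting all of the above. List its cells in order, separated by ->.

(3,2) -> (3,1) -> (2,1) -> (1,1) -> (1,2) -> (2,2) -> (2,3) -> (1,3)

Need to visit all 8 open cells exactly once, starting at (3,2) and ending at (1,3).
Cell (3,1) has only two open neighbours ((2,1) and (3,2)), so the path must pass straight through it: one of those is the cell it's entered from and the other is where it exits.
Route from (3,2): left to (3,1), 2× up (reaching (1,1)), right to (1,2), down to (2,2), right to (2,3), up to (1,3) — 7 moves in all.
Check: all 8 open cells covered.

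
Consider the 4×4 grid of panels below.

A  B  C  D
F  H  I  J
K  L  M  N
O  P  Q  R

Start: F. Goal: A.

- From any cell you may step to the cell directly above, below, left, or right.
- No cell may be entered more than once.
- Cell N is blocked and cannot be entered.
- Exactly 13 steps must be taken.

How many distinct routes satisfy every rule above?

Need simple routes of exactly 13 moves from F to A (Manhattan distance 1, so 6 moves are spent on a detour and 6 undoing it).
Enumerating: F K O P Q M L H I J D C B A | F H L K O P Q M I J D C B A.
That gives 2 routes.

2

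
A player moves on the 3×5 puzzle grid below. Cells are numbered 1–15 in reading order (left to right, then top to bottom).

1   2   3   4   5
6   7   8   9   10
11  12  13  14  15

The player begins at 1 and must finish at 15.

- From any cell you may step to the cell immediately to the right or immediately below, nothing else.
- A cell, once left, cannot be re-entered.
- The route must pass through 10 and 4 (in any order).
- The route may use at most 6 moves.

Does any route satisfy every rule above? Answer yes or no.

One route that works: 1 → 2 → 3 → 4 → 9 → 10 → 15.

yes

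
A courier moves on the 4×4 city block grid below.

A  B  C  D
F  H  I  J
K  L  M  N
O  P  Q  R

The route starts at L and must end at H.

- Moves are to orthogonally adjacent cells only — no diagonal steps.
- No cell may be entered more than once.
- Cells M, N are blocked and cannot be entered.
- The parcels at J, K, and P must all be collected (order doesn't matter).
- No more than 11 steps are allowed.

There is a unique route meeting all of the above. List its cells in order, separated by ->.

Any route must reach J, K, and P and still end at H within 11 moves, so the order of the required stops is forced.
Route from L: down 1 to P, left 1 to O, up 3 to A, right 3 to D, down 1 to J, left 2 to H — 11 moves in all.
Check: all required cells visited; 11 ≤ 11 moves.

L -> P -> O -> K -> F -> A -> B -> C -> D -> J -> I -> H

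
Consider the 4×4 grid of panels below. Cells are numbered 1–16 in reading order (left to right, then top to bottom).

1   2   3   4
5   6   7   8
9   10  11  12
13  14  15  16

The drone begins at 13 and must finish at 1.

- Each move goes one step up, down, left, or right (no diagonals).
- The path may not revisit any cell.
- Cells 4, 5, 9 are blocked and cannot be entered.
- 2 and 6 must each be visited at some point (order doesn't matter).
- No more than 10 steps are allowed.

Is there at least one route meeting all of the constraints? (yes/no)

One route that works: 13 → 14 → 10 → 6 → 2 → 1.

yes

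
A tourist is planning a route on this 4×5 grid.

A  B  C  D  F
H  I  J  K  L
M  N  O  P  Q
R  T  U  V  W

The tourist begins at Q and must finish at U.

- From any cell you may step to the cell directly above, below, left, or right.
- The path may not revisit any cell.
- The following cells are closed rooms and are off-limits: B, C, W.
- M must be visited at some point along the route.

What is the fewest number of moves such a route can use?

7

Any route passes through M somewhere between Q and U. Summing Manhattan distances along the two legs (Q → M → U) gives a lower bound of 4 + 3 = 7 moves.
A route of 7 moves achieves this: Q → P → O → N → M → R → T → U.
Since 7 matches the lower bound, it is optimal.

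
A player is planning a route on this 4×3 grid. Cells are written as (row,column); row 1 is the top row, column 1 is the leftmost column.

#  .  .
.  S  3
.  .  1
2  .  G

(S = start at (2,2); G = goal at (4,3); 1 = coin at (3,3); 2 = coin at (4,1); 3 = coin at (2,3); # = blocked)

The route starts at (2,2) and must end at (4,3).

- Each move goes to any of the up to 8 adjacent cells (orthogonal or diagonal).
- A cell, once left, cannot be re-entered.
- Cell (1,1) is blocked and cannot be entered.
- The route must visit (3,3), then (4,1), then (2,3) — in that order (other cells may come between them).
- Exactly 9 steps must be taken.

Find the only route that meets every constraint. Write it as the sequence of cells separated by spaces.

(2,2) (3,3) (4,2) (4,1) (3,1) (2,1) (1,2) (2,3) (3,2) (4,3)

The waypoints must appear in the order (3,3), (4,1), (2,3), with no cell reused.
Route from (2,2): down-right 1 to (3,3), down-left 1 to (4,2), left 1 to (4,1), up 2 to (2,1), up-right 1 to (1,2), down-right 1 to (2,3), down-left 1 to (3,2), down-right 1 to (4,3) — 9 moves in all.
Check: order respected (1 at step 1, 2 at step 3, 3 at step 7); 9 moves as required.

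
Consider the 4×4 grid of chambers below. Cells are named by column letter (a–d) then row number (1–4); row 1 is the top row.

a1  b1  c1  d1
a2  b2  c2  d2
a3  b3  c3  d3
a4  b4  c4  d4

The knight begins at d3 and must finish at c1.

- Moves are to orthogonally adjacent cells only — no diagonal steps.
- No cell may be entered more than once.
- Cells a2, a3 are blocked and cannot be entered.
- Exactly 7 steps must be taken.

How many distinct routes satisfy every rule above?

Need simple routes of exactly 7 moves from d3 to c1 (Manhattan distance 3, so 2 moves are spent on a detour and 2 undoing it).
Branch systematically from the start, pruning whenever the remaining move budget drops below the Manhattan distance to c1 or differs from it in parity. Grouping the completions by first move — via d2: 1; via d4: 7; via c3: 3 — and summing: 1 + 7 + 3 = 11.
That gives 11 routes.

11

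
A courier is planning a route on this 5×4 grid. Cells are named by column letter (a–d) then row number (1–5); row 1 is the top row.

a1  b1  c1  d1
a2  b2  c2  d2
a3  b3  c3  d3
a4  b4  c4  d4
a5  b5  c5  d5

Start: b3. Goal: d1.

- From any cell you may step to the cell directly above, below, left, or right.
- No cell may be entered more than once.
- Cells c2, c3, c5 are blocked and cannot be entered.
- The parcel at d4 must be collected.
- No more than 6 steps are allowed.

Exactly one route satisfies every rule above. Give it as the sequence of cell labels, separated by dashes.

The 6-move cap with required stops at d4 leaves no slack for detours.
Route from b3: down to b4, 2× right (reaching d4), 3× up (reaching d1) — 6 moves in all.
Check: all required cells visited; 6 ≤ 6 moves.

b3 - b4 - c4 - d4 - d3 - d2 - d1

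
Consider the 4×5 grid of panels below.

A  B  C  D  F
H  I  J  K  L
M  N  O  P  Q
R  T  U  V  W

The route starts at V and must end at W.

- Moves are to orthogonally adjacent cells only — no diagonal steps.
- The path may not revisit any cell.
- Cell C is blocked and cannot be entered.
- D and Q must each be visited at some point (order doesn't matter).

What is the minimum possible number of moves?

7

Any route passes through D and Q in some order between V and W. Summing Manhattan distances along each leg and taking the cheapest ordering (V → D → Q → W) gives a lower bound of 3 + 3 + 1 = 7 moves.
A route of 7 moves achieves this: V → P → K → D → F → L → Q → W.
Since 7 matches the lower bound, it is optimal.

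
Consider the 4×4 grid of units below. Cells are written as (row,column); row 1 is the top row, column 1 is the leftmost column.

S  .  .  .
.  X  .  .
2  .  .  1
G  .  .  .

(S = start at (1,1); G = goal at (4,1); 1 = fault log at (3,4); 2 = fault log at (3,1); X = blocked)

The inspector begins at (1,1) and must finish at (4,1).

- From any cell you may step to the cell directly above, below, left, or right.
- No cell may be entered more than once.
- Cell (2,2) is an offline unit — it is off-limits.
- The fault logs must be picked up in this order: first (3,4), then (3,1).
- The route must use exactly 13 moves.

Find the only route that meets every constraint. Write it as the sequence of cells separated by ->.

(1,1) -> (1,2) -> (1,3) -> (1,4) -> (2,4) -> (2,3) -> (3,3) -> (3,4) -> (4,4) -> (4,3) -> (4,2) -> (3,2) -> (3,1) -> (4,1)

The waypoints must appear in the order (3,4), (3,1), with no cell reused.
Route from (1,1): right 3 to (1,4), down 1 to (2,4), left 1 to (2,3), down 1 to (3,3), right 1 to (3,4), down 1 to (4,4), left 2 to (4,2), up 1 to (3,2), left 1 to (3,1), down 1 to (4,1) — 13 moves in all.
Check: order respected (1 at step 7, 2 at step 12); 13 moves as required.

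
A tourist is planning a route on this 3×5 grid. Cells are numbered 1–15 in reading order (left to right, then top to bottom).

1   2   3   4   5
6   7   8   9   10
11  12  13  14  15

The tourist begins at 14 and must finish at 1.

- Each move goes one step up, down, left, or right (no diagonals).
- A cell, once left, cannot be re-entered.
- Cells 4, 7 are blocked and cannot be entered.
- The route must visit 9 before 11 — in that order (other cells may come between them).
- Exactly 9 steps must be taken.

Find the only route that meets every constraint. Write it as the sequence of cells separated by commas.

The waypoints must appear in the order 9, 11, with no cell reused.
Route from 14: right to 15, up to 10, 2× left (reaching 8), down to 13, 2× left (reaching 11), 2× up (reaching 1) — 9 moves in all.
Check: order respected (9 at step 3, 11 at step 7); 9 moves as required.

14, 15, 10, 9, 8, 13, 12, 11, 6, 1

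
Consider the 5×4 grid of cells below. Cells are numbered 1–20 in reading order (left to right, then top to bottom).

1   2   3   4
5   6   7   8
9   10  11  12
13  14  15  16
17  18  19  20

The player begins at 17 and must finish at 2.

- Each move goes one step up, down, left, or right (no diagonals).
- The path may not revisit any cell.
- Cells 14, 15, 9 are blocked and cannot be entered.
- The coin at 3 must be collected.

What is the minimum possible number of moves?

9

Any route passes through 3 somewhere between 17 and 2. Summing Manhattan distances along the two legs (17 → 3 → 2) gives a lower bound of 6 + 1 = 7 moves.
That bound ignores the blocked cells. Measuring each leg by the fewest moves that actually steer around them (17→3: 8; 3→2: 1) raises the lower bound to 9.
A route of 9 moves exists: 17 → 18 → 19 → 20 → 16 → 12 → 8 → 4 → 3 → 2.
Since 9 matches that lower bound, it is optimal.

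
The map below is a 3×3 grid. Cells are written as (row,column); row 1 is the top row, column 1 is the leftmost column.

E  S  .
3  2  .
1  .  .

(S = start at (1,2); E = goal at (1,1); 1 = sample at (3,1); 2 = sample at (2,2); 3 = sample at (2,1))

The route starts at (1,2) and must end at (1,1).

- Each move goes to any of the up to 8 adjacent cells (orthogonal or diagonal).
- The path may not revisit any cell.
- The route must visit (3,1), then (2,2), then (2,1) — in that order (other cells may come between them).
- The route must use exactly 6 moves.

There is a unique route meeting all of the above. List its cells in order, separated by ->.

The waypoints must appear in the order (3,1), (2,2), (2,1), with no cell reused.
Route from (1,2): down-right to (2,3), down-left to (3,2), left to (3,1), up-right to (2,2), left to (2,1), up to (1,1) — 6 moves in all.
Check: order respected (1 at step 3, 2 at step 4, 3 at step 5); 6 moves as required.

(1,2) -> (2,3) -> (3,2) -> (3,1) -> (2,2) -> (2,1) -> (1,1)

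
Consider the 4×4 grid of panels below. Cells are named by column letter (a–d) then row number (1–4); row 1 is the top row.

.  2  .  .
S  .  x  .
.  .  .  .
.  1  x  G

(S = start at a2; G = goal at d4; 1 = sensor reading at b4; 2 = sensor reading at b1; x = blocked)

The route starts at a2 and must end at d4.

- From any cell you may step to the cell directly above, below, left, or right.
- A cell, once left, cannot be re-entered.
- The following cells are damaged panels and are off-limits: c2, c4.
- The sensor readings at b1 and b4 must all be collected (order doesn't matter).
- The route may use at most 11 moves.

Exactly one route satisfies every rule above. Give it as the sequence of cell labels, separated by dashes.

a2 - a3 - a4 - b4 - b3 - b2 - b1 - c1 - d1 - d2 - d3 - d4

Any route must reach b1 and b4 and still end at d4 within 11 moves, so the order of the required stops is forced.
Route from a2: 2× down (reaching a4), right to b4, 3× up (reaching b1), 2× right (reaching d1), 3× down (reaching d4) — 11 moves in all.
Check: all required cells visited; 11 ≤ 11 moves.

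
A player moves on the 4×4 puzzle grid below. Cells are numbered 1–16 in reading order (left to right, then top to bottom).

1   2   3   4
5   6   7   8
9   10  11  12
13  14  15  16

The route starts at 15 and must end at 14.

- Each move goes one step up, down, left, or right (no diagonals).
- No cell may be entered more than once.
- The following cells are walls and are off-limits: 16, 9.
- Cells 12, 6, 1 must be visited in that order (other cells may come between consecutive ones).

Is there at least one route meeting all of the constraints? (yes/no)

no

Ignoring the required order, 2 revisit-free routes from 15 to 14 pass through all of 12, 6, and 1; the waypoint orders that occur are 12 → 1 → 6 (2) — never 12 → 6 → 1.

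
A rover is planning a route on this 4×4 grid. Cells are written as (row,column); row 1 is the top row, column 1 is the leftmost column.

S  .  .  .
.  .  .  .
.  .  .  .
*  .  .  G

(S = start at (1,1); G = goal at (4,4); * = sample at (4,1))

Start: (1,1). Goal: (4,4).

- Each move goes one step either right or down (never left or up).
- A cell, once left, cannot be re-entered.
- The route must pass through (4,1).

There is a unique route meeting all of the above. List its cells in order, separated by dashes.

(1,1) - (2,1) - (3,1) - (4,1) - (4,2) - (4,3) - (4,4)

Moves only go right or down, so the column and row indices never decrease.
Route from (1,1): down 3 to (4,1), right 3 to (4,4) — 6 moves in all.
Check: all required cells visited.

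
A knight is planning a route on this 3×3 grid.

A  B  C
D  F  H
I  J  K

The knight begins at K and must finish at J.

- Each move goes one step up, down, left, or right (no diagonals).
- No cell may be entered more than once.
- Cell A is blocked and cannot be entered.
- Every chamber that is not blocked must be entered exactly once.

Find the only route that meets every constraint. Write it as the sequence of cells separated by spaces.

Need to visit all 8 open cells exactly once, starting at K and ending at J.
Cell I has only two open neighbours (D and J), so the path must pass straight through it: one of those is the cell it's entered from and the other is where it exits.
Route from K: up 2 to C, left 1 to B, down 1 to F, left 1 to D, down 1 to I, right 1 to J — 7 moves in all.
Check: all 8 open cells covered.

K H C B F D I J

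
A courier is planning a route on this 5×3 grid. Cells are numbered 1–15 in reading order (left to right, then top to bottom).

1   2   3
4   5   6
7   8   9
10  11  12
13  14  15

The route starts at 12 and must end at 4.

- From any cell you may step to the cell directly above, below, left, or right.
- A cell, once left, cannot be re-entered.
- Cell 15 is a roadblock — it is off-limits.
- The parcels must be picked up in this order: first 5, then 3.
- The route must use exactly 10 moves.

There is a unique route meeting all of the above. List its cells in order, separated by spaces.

12 11 10 7 8 5 6 3 2 1 4

The waypoints must appear in the order 5, 3, with no cell reused.
Route from 12: 2× left (reaching 10), up to 7, right to 8, up to 5, right to 6, up to 3, 2× left (reaching 1), down to 4 — 10 moves in all.
Check: order respected (5 at step 5, 3 at step 7); 10 moves as required.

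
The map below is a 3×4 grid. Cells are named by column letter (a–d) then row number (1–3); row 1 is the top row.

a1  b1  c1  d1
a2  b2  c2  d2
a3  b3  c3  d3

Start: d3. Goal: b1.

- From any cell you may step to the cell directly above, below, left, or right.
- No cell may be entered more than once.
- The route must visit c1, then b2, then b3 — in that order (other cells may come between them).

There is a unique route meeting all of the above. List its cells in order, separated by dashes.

The waypoints must appear in the order c1, b2, b3, with no cell reused.
Route from d3: 2× up (reaching d1), left to c1, down to c2, left to b2, down to b3, left to a3, 2× up (reaching a1), right to b1 — 10 moves in all.
Check: order respected (c1 at step 3, b2 at step 5, b3 at step 6).

d3 - d2 - d1 - c1 - c2 - b2 - b3 - a3 - a2 - a1 - b1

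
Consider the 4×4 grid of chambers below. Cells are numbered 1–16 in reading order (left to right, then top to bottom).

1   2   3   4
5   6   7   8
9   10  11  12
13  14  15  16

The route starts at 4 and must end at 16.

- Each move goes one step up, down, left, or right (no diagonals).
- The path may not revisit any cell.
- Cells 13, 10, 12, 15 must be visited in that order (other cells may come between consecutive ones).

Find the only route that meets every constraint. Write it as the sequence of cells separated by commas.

The waypoints must appear in the order 13, 10, 12, 15, with no cell reused.
Route from 4: left 3 to 1, down 3 to 13, right 1 to 14, up 2 to 6, right 2 to 8, down 1 to 12, left 1 to 11, down 1 to 15, right 1 to 16 — 15 moves in all.
Check: order respected (13 at step 6, 10 at step 8, 12 at step 12, 15 at step 14).

4, 3, 2, 1, 5, 9, 13, 14, 10, 6, 7, 8, 12, 11, 15, 16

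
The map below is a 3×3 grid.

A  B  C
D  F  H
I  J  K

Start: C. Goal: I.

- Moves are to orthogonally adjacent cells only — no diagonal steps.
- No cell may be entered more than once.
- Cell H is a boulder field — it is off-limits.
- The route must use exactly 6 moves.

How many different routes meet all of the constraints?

1

Need simple routes of exactly 6 moves from C to I (Manhattan distance 4, so 1 moves are spent on a detour and 1 undoing it).
Enumerating: C B A D F J I.
That gives 1 route.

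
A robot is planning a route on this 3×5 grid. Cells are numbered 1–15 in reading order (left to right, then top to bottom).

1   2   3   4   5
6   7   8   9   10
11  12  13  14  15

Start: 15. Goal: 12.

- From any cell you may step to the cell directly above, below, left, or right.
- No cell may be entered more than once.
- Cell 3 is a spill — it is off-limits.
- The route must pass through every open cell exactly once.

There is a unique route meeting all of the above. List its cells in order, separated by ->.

15 -> 10 -> 5 -> 4 -> 9 -> 14 -> 13 -> 8 -> 7 -> 2 -> 1 -> 6 -> 11 -> 12

Need to visit all 14 open cells exactly once, starting at 15 and ending at 12.
Cell 2 has only two open neighbours (7 and 1), so the path must pass straight through it: one of those is the cell it's entered from and the other is where it exits.
Route from 15: 2× up (reaching 5), left to 4, 2× down (reaching 14), left to 13, up to 8, left to 7, up to 2, left to 1, 2× down (reaching 11), right to 12 — 13 moves in all.
Check: all 14 open cells covered.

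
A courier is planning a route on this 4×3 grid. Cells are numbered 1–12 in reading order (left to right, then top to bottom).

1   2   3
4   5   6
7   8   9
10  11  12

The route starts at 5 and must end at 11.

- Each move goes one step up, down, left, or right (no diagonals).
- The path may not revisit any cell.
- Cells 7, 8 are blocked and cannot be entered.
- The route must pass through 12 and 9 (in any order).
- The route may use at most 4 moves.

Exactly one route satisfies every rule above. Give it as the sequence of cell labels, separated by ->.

The 4-move cap with required stops at 12, 9 leaves no slack for detours.
Route from 5: right 1 to 6, down 2 to 12, left 1 to 11 — 4 moves in all.
Check: all required cells visited; 4 ≤ 4 moves.

5 -> 6 -> 9 -> 12 -> 11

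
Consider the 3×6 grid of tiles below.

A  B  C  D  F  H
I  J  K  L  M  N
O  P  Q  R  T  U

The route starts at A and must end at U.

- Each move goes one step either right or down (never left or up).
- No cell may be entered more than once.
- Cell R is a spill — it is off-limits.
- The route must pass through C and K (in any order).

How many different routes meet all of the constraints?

2

A right/down-only route from A to U makes exactly 2 down-moves and 5 right-moves in some order.
With no other constraints that would be C(7,2) = 21 routes.
A monotone route can only reach the required cells in the order C, K, so split there and multiply the segment counts (each segment already excludes blocked cells): A→C: 1; C→K: 1; K→U: 2; product = 2.
That gives 2 routes.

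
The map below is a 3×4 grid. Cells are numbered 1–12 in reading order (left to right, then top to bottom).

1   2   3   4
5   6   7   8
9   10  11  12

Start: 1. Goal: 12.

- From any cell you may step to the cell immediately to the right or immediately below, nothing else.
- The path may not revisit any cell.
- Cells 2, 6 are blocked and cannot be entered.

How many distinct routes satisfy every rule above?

A right/down-only route from 1 to 12 makes exactly 2 down-moves and 3 right-moves in some order.
With no other constraints that would be C(5,2) = 10 routes.
Subtract routes through each blocked cell (inclusion–exclusion for overlaps): − through 2: 6 − through 6: 6 + through 2&6: 3 → 1.
That gives 1 route.

1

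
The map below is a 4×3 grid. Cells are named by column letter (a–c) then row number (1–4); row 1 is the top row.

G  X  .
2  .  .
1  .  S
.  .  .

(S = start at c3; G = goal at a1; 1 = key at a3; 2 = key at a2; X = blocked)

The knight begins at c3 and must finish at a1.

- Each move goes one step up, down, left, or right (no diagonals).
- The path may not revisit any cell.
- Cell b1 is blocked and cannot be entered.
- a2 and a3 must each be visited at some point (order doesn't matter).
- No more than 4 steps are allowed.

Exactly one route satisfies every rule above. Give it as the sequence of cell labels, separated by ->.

c3 -> b3 -> a3 -> a2 -> a1

The budget equals the shortest possible length, so every move has to be on a shortest route through the required cells.
Route from c3: left 2 to a3, up 2 to a1 — 4 moves in all.
Check: all required cells visited; 4 ≤ 4 moves.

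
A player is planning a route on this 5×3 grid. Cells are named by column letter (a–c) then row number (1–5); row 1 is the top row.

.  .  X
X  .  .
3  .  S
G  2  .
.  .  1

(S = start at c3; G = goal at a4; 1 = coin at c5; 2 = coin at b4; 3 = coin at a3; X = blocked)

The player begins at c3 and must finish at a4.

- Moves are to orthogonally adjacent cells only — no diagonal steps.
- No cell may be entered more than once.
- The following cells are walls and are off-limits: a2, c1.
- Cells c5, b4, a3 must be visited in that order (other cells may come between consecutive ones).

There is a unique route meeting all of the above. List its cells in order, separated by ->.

The waypoints must appear in the order c5, b4, a3, with no cell reused.
Route from c3: 2× down (reaching c5), left to b5, 2× up (reaching b3), left to a3, down to a4 — 7 moves in all.
Check: order respected (1 at step 2, 2 at step 4, 3 at step 6).

c3 -> c4 -> c5 -> b5 -> b4 -> b3 -> a3 -> a4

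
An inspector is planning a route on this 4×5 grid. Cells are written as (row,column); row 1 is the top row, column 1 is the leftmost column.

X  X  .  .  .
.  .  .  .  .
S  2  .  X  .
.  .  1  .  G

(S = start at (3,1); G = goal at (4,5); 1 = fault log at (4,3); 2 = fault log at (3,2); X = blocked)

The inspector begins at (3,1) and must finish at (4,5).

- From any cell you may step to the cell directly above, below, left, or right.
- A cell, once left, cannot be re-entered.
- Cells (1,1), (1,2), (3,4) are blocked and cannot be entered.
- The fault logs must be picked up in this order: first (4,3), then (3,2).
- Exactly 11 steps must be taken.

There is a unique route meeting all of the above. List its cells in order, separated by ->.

The waypoints must appear in the order (4,3), (3,2), with no cell reused.
Route from (3,1): down to (4,1), 2× right (reaching (4,3)), up to (3,3), left to (3,2), up to (2,2), 3× right (reaching (2,5)), 2× down (reaching (4,5)) — 11 moves in all.
Check: order respected (1 at step 3, 2 at step 5); 11 moves as required.

(3,1) -> (4,1) -> (4,2) -> (4,3) -> (3,3) -> (3,2) -> (2,2) -> (2,3) -> (2,4) -> (2,5) -> (3,5) -> (4,5)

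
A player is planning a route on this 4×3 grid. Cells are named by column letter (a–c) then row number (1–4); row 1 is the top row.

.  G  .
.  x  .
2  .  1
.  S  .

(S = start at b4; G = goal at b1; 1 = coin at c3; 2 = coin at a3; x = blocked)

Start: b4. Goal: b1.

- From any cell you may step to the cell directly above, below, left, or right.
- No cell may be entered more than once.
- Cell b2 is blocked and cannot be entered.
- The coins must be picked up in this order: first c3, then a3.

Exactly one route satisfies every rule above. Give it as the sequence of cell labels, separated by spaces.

b4 c4 c3 b3 a3 a2 a1 b1

The waypoints must appear in the order c3, a3, with no cell reused.
Route from b4: right 1 to c4, up 1 to c3, left 2 to a3, up 2 to a1, right 1 to b1 — 7 moves in all.
Check: order respected (1 at step 2, 2 at step 4).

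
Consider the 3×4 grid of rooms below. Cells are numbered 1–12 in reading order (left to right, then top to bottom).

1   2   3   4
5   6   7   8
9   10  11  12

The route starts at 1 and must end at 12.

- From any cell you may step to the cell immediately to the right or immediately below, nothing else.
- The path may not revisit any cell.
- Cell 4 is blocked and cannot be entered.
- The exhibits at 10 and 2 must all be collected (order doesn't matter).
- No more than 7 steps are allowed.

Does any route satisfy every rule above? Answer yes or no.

One route that works: 1 → 2 → 6 → 10 → 11 → 12.

yes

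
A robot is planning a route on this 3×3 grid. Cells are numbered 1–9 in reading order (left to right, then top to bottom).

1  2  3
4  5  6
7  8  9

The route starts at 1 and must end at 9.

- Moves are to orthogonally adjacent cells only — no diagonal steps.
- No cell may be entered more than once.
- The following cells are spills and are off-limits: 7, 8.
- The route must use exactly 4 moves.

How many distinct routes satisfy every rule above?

Need simple routes of exactly 4 moves from 1 to 9 (Manhattan distance 4, so 0 moves are spent on a detour and 0 undoing it).
Enumerating: 1 4 5 6 9 | 1 2 5 6 9 | 1 2 3 6 9.
That gives 3 routes.

3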